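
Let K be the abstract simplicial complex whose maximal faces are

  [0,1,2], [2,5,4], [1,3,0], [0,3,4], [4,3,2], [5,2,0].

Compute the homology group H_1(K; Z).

H_1 ≅ Z.

K has 6 vertices, 12 edges, 6 triangles.
rank ∂_1 = 5, rank ∂_2 = 6 ⇒ b_1 = 12 − 5 − 6 = 1; all invariant factors of ∂_2 are 1 so no torsion. So H_1 = Z.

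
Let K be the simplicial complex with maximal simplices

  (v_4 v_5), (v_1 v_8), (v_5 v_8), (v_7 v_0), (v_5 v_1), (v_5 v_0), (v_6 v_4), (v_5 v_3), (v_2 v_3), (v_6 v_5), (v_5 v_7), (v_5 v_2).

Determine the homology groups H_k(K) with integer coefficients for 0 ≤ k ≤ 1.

Take the total order v_0 < v_1 < v_2 < v_3 < v_4 < v_5 < v_6 < v_7 < v_8 on the vertex set. Then K (dimension 1) consists of the simplices:

  0-simplices (9): [v_0], [v_1], [v_2], [v_3], [v_4], [v_5], [v_6], [v_7], [v_8]
  1-simplices (12): [v_0,v_5], [v_0,v_7], [v_1,v_5], [v_1,v_8], [v_2,v_3], [v_2,v_5], [v_3,v_5], [v_4,v_5], [v_4,v_6], [v_5,v_6], [v_5,v_7], [v_5,v_8]

Hence C_0 ≅ Z^9, C_1 ≅ Z^12.

∂_1: C_1 → C_0 is given by ∂[p,q] = [q] − [p]. For instance
  ∂[v_5,v_6] = [v_6] − [v_5].
As a 9×12 matrix over Z this has rank 8, with invariant factors (1,1,1,1,1,1,1,1).

Reading off H_k = ker ∂_k / im ∂_{k+1}:

  H_0: rank C_0 − rank ∂_1 = 9 − 8 = 1, and the invariant factors of ∂_1 are all 1, so H_0 = Z.
  H_1: rank ker ∂_1 − rank ∂_2 = (12 − 8) − 0 = 4, and there is no ∂_2, so H_1 = Z^4.

H_0 ≅ Z,  H_1 ≅ Z^4.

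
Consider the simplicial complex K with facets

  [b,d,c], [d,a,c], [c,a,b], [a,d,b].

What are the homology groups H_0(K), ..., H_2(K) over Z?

H_0 = Z,  H_1 = 0,  H_2 = Z.

Order the vertices as a < b < c < d. Listing each simplex with vertices in this order, K has dimension 2 with simplices:

  0-simplices (4): a, b, c, d
  1-simplices (6): ab, ac, ad, bc, bd, cd
  2-simplices (4): abc, abd, acd, bcd

Hence C_0 ≅ Z^4, C_1 ≅ Z^6, C_2 ≅ Z^4.

The boundary map ∂_1: C_1 → C_0 sends each edge [p,q] (with p < q) to q − p. For instance
  ∂ad = d − a.
This gives a 4×6 integer matrix of rank 3; reducing to Smith normal form yields diagonal entries (1,1,1).

∂_2: C_2 → C_1 sends each 2-simplex [p,q,r] to [q,r] − [p,r] + [p,q]. For instance
  ∂abd = bd − ad + ab,
  ∂bcd = cd − bd + bc.
This gives a 6×4 integer matrix of rank 3; reducing to Smith normal form yields diagonal entries (1,1,1).

Computing H_k = (kernel of ∂_k) / (image of ∂_{k+1}):

  H_0: rank C_0 − rank ∂_1 = 4 − 3 = 1, and the invariant factors of ∂_1 are all 1, so H_0 ≅ Z.
  H_1: rank ker ∂_1 − rank ∂_2 = (6 − 3) − 3 = 0, and the invariant factors of ∂_2 are all 1, so H_1 ≅ 0.
  H_2: rank ker ∂_2 − rank ∂_3 = (4 − 3) − 0 = 1, and there is no ∂_3, so H_2 ≅ Z.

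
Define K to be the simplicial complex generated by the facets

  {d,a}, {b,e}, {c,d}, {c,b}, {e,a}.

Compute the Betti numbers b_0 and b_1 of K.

b_0 = 1, b_1 = 1.

We work with the vertex ordering a < b < c < d < e. The simplices of K, each written with vertices in increasing order, are:

  0-simplices (5): a, b, c, d, e
  1-simplices (5): ad, ae, bc, be, cd

so the chain groups are C_0 ≅ Z^5, C_1 ≅ Z^5.

Boundary ∂_1: C_1 → C_0 maps an edge to its endpoints' difference, ∂[p,q] = q − p.
The 5×5 boundary matrix has rank 4 and Smith normal form diag(1,1,1,1).

From H_k ≅ ker(∂_k) / im(∂_{k+1}) we obtain:

  H_0: rank C_0 − rank ∂_1 = 5 − 4 = 1, and the invariant factors of ∂_1 are all 1, so H_0 = Z.
  H_1: rank ker ∂_1 − rank ∂_2 = (5 − 4) − 0 = 1, and there is no ∂_2, so H_1 = Z.

As a check, the Euler characteristic is 5 − 5 = 0, which agrees with 1 − 1 = 0.

Hence the Betti numbers are b_0 = 1, b_1 = 1.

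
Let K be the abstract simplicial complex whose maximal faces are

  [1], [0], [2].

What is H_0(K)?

H_0 = Z^3.

We work with the vertex ordering 0 < 1 < 2. The simplices of K, each written with vertices in increasing order, are:

  0-simplices (3): [0], [1], [2]

Hence C_0 ≅ Z^3.

Computing H_k = (kernel of ∂_k) / (image of ∂_{k+1}):

  H_0: rank C_0 − rank ∂_1 = 3 − 0 = 3, and there is no ∂_1, so H_0 ≅ Z^3.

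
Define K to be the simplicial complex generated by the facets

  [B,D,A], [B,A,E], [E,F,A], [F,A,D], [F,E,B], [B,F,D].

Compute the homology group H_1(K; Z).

Take the total order A < B < D < E < F on the vertex set. Then K (dimension 2) consists of the simplices:

  0-simplices (5): A, B, D, E, F
  1-simplices (9): AB, AD, AE, AF, BD, BE, BF, DF, EF
  2-simplices (6): ABD, ABE, ADF, AEF, BDF, BEF

Hence C_0 ≅ Z^5, C_1 ≅ Z^9, C_2 ≅ Z^6.

The boundary map ∂_1: C_1 → C_0 sends each edge [p,q] (with p < q) to q − p. For instance
  ∂AF = F − A.
The resulting 5×9 matrix has rank 4, and its Smith normal form has invariant factors (1,1,1,1).

Boundary ∂_2: C_2 → C_1 maps a triangle to the signed sum of its edges. For instance
  ∂BEF = EF − BF + BE,
  ∂BDF = DF − BF + BD.
The resulting 9×6 matrix has rank 5, and its Smith normal form has invariant factors (1,1,1,1,1).

Computing H_k = (kernel of ∂_k) / (image of ∂_{k+1}):

  H_1: rank ker ∂_1 − rank ∂_2 = (9 − 4) − 5 = 0, and the invariant factors of ∂_2 are all 1, so H_1 ≅ 0.

(K is a triangulation of the 2-sphere S^2.)

H_1 = 0.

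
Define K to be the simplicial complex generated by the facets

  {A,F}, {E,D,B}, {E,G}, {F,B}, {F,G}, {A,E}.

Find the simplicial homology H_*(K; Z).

K has 6 vertices, 8 edges, 1 triangle.
rank ∂_0 = 0, rank ∂_1 = 5 ⇒ b_0 = 6 − 0 − 5 = 1; all invariant factors of ∂_1 are 1 so no torsion. So H_0 = Z.
rank ∂_1 = 5, rank ∂_2 = 1 ⇒ b_1 = 8 − 5 − 1 = 2; all invariant factors of ∂_2 are 1 so no torsion. So H_1 = Z^2.
rank ∂_2 = 1, rank ∂_3 = 0 ⇒ b_2 = 1 − 1 − 0 = 0. So H_2 = 0.

H_0 = Z,  H_1 = Z^2,  H_2 = 0.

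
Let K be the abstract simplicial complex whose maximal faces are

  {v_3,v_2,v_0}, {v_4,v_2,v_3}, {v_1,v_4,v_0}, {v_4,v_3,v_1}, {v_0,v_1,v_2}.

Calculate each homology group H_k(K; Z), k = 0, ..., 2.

Fix the vertex order v_0 < v_1 < v_2 < v_3 < v_4 and write every simplex with vertices in increasing order. Then dim K = 2 and the simplices of K are:

  0-simplices (5): [v_0], [v_1], [v_2], [v_3], [v_4]
  1-simplices (10): [v_0,v_1], [v_0,v_2], [v_0,v_3], [v_0,v_4], [v_1,v_2], [v_1,v_3], [v_1,v_4], [v_2,v_3], [v_2,v_4], [v_3,v_4]
  2-simplices (5): [v_0,v_1,v_2], [v_0,v_1,v_4], [v_0,v_2,v_3], [v_1,v_3,v_4], [v_2,v_3,v_4]

Hence C_0 ≅ Z^5, C_1 ≅ Z^10, C_2 ≅ Z^5.

Boundary ∂_1: C_1 → C_0 sends each edge [p,q] (with p < q) to q − p.
The 5×10 boundary matrix has rank 4 and Smith normal form diag(1,1,1,1).

Boundary ∂_2: C_2 → C_1 maps a triangle to the signed sum of its edges. For instance
  ∂[v_0,v_2,v_3] = [v_2,v_3] − [v_0,v_3] + [v_0,v_2],
  ∂[v_2,v_3,v_4] = [v_3,v_4] − [v_2,v_4] + [v_2,v_3].
This gives a 10×5 integer matrix of rank 5; reducing to Smith normal form yields diagonal entries (1,1,1,1,1).

Computing H_k = (kernel of ∂_k) / (image of ∂_{k+1}):

  H_0: rank C_0 − rank ∂_1 = 5 − 4 = 1, and the invariant factors of ∂_1 are all 1, so H_0 = Z.
  H_1: rank ker ∂_1 − rank ∂_2 = (10 − 4) − 5 = 1, and the invariant factors of ∂_2 are all 1, so H_1 = Z.
  H_2: rank ker ∂_2 − rank ∂_3 = (5 − 5) − 0 = 0, and there is no ∂_3, so H_2 = 0.

As a check, the Euler characteristic is 5 − 10 + 5 = 0, which agrees with 1 − 1 + 0 = 0.

H_0 = Z,  H_1 = Z,  H_2 = 0.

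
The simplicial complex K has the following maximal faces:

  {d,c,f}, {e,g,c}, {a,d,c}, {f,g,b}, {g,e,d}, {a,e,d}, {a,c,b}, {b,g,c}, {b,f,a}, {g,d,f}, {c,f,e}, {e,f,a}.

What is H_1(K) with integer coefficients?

H_1 = Z_2.

Order the vertices as a < b < c < d < e < f < g. Listing each simplex with vertices in this order, K has dimension 2 with simplices:

  0-simplices (7): a, b, c, d, e, f, g
  1-simplices (18): ab, ac, ad, ae, af, bc, bf, bg, cd, ce, cf, cg, de, df, dg, ef, eg, fg
  2-simplices (12): abc, abf, acd, ade, aef, bcg, bfg, cdf, cef, ceg, deg, dfg

so the chain groups are C_0 ≅ Z^7, C_1 ≅ Z^18, C_2 ≅ Z^12.

∂_1: C_1 → C_0 is given by ∂[p,q] = [q] − [p]. For instance
  ∂fg = g − f.
The 7×18 boundary matrix has rank 6 and Smith normal form diag(1,1,1,1,1,1).

Boundary ∂_2: C_2 → C_1 acts by ∂[p,q,r] = [q,r] − [p,r] + [p,q]. For instance
  ∂cdf = df − cf + cd,
  ∂bfg = fg − bg + bf.
This gives a 18×12 integer matrix of rank 12; reducing to Smith normal form yields diagonal entries (1,1,1,1,1,1,1,1,1,1,1,2).

Now H_k = ker ∂_k / im ∂_{k+1}, so:

  H_1: rank ker ∂_1 − rank ∂_2 = (18 − 6) − 12 = 0, and ∂_2 has invariant factor 2 > 1, so H_1 = Z_2.

(K is a triangulation of the real projective plane RP^2.)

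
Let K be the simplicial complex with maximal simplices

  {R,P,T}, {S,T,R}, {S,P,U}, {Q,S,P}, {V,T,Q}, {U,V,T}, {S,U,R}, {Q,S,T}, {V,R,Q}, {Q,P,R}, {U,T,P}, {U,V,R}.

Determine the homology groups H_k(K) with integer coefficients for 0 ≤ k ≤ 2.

H_0 ≅ Z,  H_1 ≅ Z/2,  H_2 = 0.

Take the total order P < Q < R < S < T < U < V on the vertex set. Then K (dimension 2) consists of the simplices:

  0-simplices (7): P, Q, R, S, T, U, V
  1-simplices (18): PQ, PR, PS, PT, PU, QR, QS, QT, QV, RS, RT, RU, RV, ST, SU, TU, TV, UV
  2-simplices (12): PQR, PQS, PRT, PSU, PTU, QRV, QST, QTV, RST, RSU, RUV, TUV

Hence C_0 ≅ Z^7, C_1 ≅ Z^18, C_2 ≅ Z^12.

The boundary map ∂_1: C_1 → C_0 maps an edge to its endpoints' difference, ∂[p,q] = q − p.
This gives a 7×18 integer matrix of rank 6; reducing to Smith normal form yields diagonal entries (1,1,1,1,1,1).

The boundary map ∂_2: C_2 → C_1 maps a triangle to the signed sum of its edges. For instance
  ∂PSU = SU − PU + PS,
  ∂PQS = QS − PS + PQ.
This gives a 18×12 integer matrix of rank 12; reducing to Smith normal form yields diagonal entries (1,1,1,1,1,1,1,1,1,1,1,2).

Computing H_k = (kernel of ∂_k) / (image of ∂_{k+1}):

  H_0: rank C_0 − rank ∂_1 = 7 − 6 = 1, and the invariant factors of ∂_1 are all 1, so H_0 ≅ Z.
  H_1: rank ker ∂_1 − rank ∂_2 = (18 − 6) − 12 = 0, and ∂_2 has invariant factor 2 > 1, so H_1 ≅ Z/2.
  H_2: rank ker ∂_2 − rank ∂_3 = (12 − 12) − 0 = 0, and there is no ∂_3, so H_2 ≅ 0.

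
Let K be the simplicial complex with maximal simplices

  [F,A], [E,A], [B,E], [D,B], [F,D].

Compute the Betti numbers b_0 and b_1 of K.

K has 5 vertices, 5 edges.
rank ∂_0 = 0, rank ∂_1 = 4 ⇒ b_0 = 5 − 0 − 4 = 1; all invariant factors of ∂_1 are 1 so no torsion. So H_0 ≅ Z.
rank ∂_1 = 4, rank ∂_2 = 0 ⇒ b_1 = 5 − 4 − 0 = 1. So H_1 ≅ Z.

b_0 = 1, b_1 = 1.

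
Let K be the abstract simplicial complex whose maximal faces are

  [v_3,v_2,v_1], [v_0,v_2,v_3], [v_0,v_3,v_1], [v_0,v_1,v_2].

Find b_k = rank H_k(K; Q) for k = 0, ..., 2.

We work with the vertex ordering v_0 < v_1 < v_2 < v_3. The simplices of K, each written with vertices in increasing order, are:

  0-simplices (4): [v_0], [v_1], [v_2], [v_3]
  1-simplices (6): [v_0,v_1], [v_0,v_2], [v_0,v_3], [v_1,v_2], [v_1,v_3], [v_2,v_3]
  2-simplices (4): [v_0,v_1,v_2], [v_0,v_1,v_3], [v_0,v_2,v_3], [v_1,v_2,v_3]

so the chain groups are C_0 ≅ Z^4, C_1 ≅ Z^6, C_2 ≅ Z^4.

∂_1: C_1 → C_0 maps an edge to its endpoints' difference, ∂[p,q] = q − p. For instance
  ∂[v_1,v_2] = [v_2] − [v_1].
The 4×6 boundary matrix has rank 3 and Smith normal form diag(1,1,1).

∂_2: C_2 → C_1 maps a triangle to the signed sum of its edges. For instance
  ∂[v_0,v_1,v_2] = [v_1,v_2] − [v_0,v_2] + [v_0,v_1],
  ∂[v_0,v_1,v_3] = [v_1,v_3] − [v_0,v_3] + [v_0,v_1].
As a 6×4 matrix over Z this has rank 3, with invariant factors (1,1,1).

Reading off H_k = ker ∂_k / im ∂_{k+1}:

  H_0: rank C_0 − rank ∂_1 = 4 − 3 = 1, and the invariant factors of ∂_1 are all 1, so H_0 = Z.
  H_1: rank ker ∂_1 − rank ∂_2 = (6 − 3) − 3 = 0, and the invariant factors of ∂_2 are all 1, so H_1 = 0.
  H_2: rank ker ∂_2 − rank ∂_3 = (4 − 3) − 0 = 1, and there is no ∂_3, so H_2 = Z.

Hence the Betti numbers are b_0 = 1, b_1 = 0, b_2 = 1.

b_0 = 1, b_1 = 0, b_2 = 1.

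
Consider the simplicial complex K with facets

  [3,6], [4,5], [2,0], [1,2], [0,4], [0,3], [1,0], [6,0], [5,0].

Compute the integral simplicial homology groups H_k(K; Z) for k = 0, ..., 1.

H_0 = Z,  H_1 = Z^3.

Order the vertices as 0 < 1 < 2 < 3 < 4 < 5 < 6. Listing each simplex with vertices in this order, K has dimension 1 with simplices:

  0-simplices (7): [0], [1], [2], [3], [4], [5], [6]
  1-simplices (9): [0,1], [0,2], [0,3], [0,4], [0,5], [0,6], [1,2], [3,6], [4,5]

giving chain groups C_0 ≅ Z^7, C_1 ≅ Z^9.

∂_1: C_1 → C_0 is given by ∂[p,q] = [q] − [p].
This gives a 7×9 integer matrix of rank 6; reducing to Smith normal form yields diagonal entries (1,1,1,1,1,1).

Computing H_k = (kernel of ∂_k) / (image of ∂_{k+1}):

  H_0: rank C_0 − rank ∂_1 = 7 − 6 = 1, and the invariant factors of ∂_1 are all 1, so H_0 ≅ Z.
  H_1: rank ker ∂_1 − rank ∂_2 = (9 − 6) − 0 = 3, and there is no ∂_2, so H_1 ≅ Z^3.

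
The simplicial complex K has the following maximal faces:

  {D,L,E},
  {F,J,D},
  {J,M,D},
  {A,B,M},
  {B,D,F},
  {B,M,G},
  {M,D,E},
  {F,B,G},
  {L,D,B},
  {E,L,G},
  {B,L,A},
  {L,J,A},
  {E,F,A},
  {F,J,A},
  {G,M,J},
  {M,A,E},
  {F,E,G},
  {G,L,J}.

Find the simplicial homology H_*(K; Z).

K has 9 vertices, 27 edges, 18 triangles.
rank ∂_0 = 0, rank ∂_1 = 8 ⇒ b_0 = 9 − 0 − 8 = 1; all invariant factors of ∂_1 are 1 so no torsion. So H_0 = Z.
rank ∂_1 = 8, rank ∂_2 = 17 ⇒ b_1 = 27 − 8 − 17 = 2; all invariant factors of ∂_2 are 1 so no torsion. So H_1 = Z^2.
rank ∂_2 = 17, rank ∂_3 = 0 ⇒ b_2 = 18 − 17 − 0 = 1. So H_2 = Z.

H_0 = Z,  H_1 = Z^2,  H_2 = Z.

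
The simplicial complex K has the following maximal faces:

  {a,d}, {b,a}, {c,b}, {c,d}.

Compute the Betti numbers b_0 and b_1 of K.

K has 4 vertices, 4 edges.
rank ∂_0 = 0, rank ∂_1 = 3 ⇒ b_0 = 4 − 0 − 3 = 1; all invariant factors of ∂_1 are 1 so no torsion. So H_0 = Z.
rank ∂_1 = 3, rank ∂_2 = 0 ⇒ b_1 = 4 − 3 − 0 = 1. So H_1 = Z.

b_0 = 1, b_1 = 1.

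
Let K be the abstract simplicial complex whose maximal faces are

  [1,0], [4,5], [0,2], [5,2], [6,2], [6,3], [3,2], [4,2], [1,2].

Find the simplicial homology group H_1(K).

H_1 ≅ Z^3.

Order the vertices as 0 < 1 < 2 < 3 < 4 < 5 < 6. Listing each simplex with vertices in this order, K has dimension 1 with simplices:

  0-simplices (7): [0], [1], [2], [3], [4], [5], [6]
  1-simplices (9): [0,1], [0,2], [1,2], [2,3], [2,4], [2,5], [2,6], [3,6], [4,5]

Hence C_0 ≅ Z^7, C_1 ≅ Z^9.

The boundary map ∂_1: C_1 → C_0 sends each edge [p,q] (with p < q) to q − p. For instance
  ∂[0,1] = [1] − [0].
As a 7×9 matrix over Z this has rank 6, with invariant factors (1,1,1,1,1,1).

Computing H_k = (kernel of ∂_k) / (image of ∂_{k+1}):

  H_1: rank ker ∂_1 − rank ∂_2 = (9 − 6) − 0 = 3, and there is no ∂_2, so H_1 ≅ Z^3.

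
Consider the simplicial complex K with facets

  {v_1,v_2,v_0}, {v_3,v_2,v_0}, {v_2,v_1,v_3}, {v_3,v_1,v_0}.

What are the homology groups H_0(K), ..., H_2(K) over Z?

H_0 = Z,  H_1 = 0,  H_2 = Z.

Fix the vertex order v_0 < v_1 < v_2 < v_3 and write every simplex with vertices in increasing order. Then dim K = 2 and the simplices of K are:

  0-simplices (4): [v_0], [v_1], [v_2], [v_3]
  1-simplices (6): [v_0,v_1], [v_0,v_2], [v_0,v_3], [v_1,v_2], [v_1,v_3], [v_2,v_3]
  2-simplices (4): [v_0,v_1,v_2], [v_0,v_1,v_3], [v_0,v_2,v_3], [v_1,v_2,v_3]

Hence C_0 ≅ Z^4, C_1 ≅ Z^6, C_2 ≅ Z^4.

∂_1: C_1 → C_0 maps an edge to its endpoints' difference, ∂[p,q] = q − p. For instance
  ∂[v_0,v_1] = [v_1] − [v_0].
The resulting 4×6 matrix has rank 3, and its Smith normal form has invariant factors (1,1,1).

Boundary ∂_2: C_2 → C_1 sends each 2-simplex [p,q,r] to [q,r] − [p,r] + [p,q]. For instance
  ∂[v_1,v_2,v_3] = [v_2,v_3] − [v_1,v_3] + [v_1,v_2],
  ∂[v_0,v_1,v_3] = [v_1,v_3] − [v_0,v_3] + [v_0,v_1].
The resulting 6×4 matrix has rank 3, and its Smith normal form has invariant factors (1,1,1).

Now H_k = ker ∂_k / im ∂_{k+1}, so:

  H_0: rank C_0 − rank ∂_1 = 4 − 3 = 1, and the invariant factors of ∂_1 are all 1, so H_0 ≅ Z.
  H_1: rank ker ∂_1 − rank ∂_2 = (6 − 3) − 3 = 0, and the invariant factors of ∂_2 are all 1, so H_1 ≅ 0.
  H_2: rank ker ∂_2 − rank ∂_3 = (4 − 3) − 0 = 1, and there is no ∂_3, so H_2 ≅ Z.

As a check, the Euler characteristic is 4 − 6 + 4 = 2, which agrees with 1 − 0 + 1 = 2.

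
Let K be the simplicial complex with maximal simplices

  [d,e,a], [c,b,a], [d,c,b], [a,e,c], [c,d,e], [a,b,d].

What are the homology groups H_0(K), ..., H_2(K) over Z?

Order the vertices as a < b < c < d < e. Listing each simplex with vertices in this order, K has dimension 2 with simplices:

  0-simplices (5): a, b, c, d, e
  1-simplices (9): ab, ac, ad, ae, bc, bd, cd, ce, de
  2-simplices (6): abc, abd, ace, ade, bcd, cde

giving chain groups C_0 ≅ Z^5, C_1 ≅ Z^9, C_2 ≅ Z^6.

Boundary ∂_1: C_1 → C_0 is given by ∂[p,q] = [q] − [p]. For instance
  ∂bd = d − b.
This gives a 5×9 integer matrix of rank 4; reducing to Smith normal form yields diagonal entries (1,1,1,1).

∂_2: C_2 → C_1 acts by ∂[p,q,r] = [q,r] − [p,r] + [p,q]. For instance
  ∂abc = bc − ac + ab,
  ∂abd = bd − ad + ab.
The resulting 9×6 matrix has rank 5, and its Smith normal form has invariant factors (1,1,1,1,1).

Reading off H_k = ker ∂_k / im ∂_{k+1}:

  H_0: rank C_0 − rank ∂_1 = 5 − 4 = 1, and the invariant factors of ∂_1 are all 1, so H_0 = Z.
  H_1: rank ker ∂_1 − rank ∂_2 = (9 − 4) − 5 = 0, and the invariant factors of ∂_2 are all 1, so H_1 = 0.
  H_2: rank ker ∂_2 − rank ∂_3 = (6 − 5) − 0 = 1, and there is no ∂_3, so H_2 = Z.

As a check, the Euler characteristic is 5 − 9 + 6 = 2, which agrees with 1 − 0 + 1 = 2.

H_0 ≅ Z,  H_1 = 0,  H_2 ≅ Z.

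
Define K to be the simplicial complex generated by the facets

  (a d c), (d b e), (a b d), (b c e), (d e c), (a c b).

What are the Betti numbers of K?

Order the vertices as a < b < c < d < e. Listing each simplex with vertices in this order, K has dimension 2 with simplices:

  0-simplices (5): a, b, c, d, e
  1-simplices (9): ab, ac, ad, bc, bd, be, cd, ce, de
  2-simplices (6): abc, abd, acd, bce, bde, cde

giving chain groups C_0 ≅ Z^5, C_1 ≅ Z^9, C_2 ≅ Z^6.

The boundary map ∂_1: C_1 → C_0 sends each edge [p,q] (with p < q) to q − p. For instance
  ∂be = e − b.
The resulting 5×9 matrix has rank 4, and its Smith normal form has invariant factors (1,1,1,1).

The boundary map ∂_2: C_2 → C_1 acts by ∂[p,q,r] = [q,r] − [p,r] + [p,q]. For instance
  ∂acd = cd − ad + ac,
  ∂abc = bc − ac + ab.
This gives a 9×6 integer matrix of rank 5; reducing to Smith normal form yields diagonal entries (1,1,1,1,1).

Now H_k = ker ∂_k / im ∂_{k+1}, so:

  H_0: rank C_0 − rank ∂_1 = 5 − 4 = 1, and the invariant factors of ∂_1 are all 1, so H_0 = Z.
  H_1: rank ker ∂_1 − rank ∂_2 = (9 − 4) − 5 = 0, and the invariant factors of ∂_2 are all 1, so H_1 = 0.
  H_2: rank ker ∂_2 − rank ∂_3 = (6 − 5) − 0 = 1, and there is no ∂_3, so H_2 = Z.

As a check, the Euler characteristic is 5 − 9 + 6 = 2, which agrees with 1 − 0 + 1 = 2.
(K is a triangulation of the 2-sphere S^2.)

Hence the Betti numbers are b_0 = 1, b_1 = 0, b_2 = 1.

b_0 = 1, b_1 = 0, b_2 = 1.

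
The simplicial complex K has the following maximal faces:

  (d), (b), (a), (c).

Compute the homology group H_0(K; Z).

K has 4 vertices.
rank ∂_0 = 0, rank ∂_1 = 0 ⇒ b_0 = 4 − 0 − 0 = 4. So H_0 = Z^4.

H_0 ≅ Z^4.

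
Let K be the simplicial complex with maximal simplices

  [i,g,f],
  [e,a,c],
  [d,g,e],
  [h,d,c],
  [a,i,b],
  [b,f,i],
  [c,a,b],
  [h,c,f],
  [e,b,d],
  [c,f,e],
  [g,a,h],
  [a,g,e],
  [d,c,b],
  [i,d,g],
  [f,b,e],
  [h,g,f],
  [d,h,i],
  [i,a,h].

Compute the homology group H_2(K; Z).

H_2 = 0.

Fix the vertex order a < b < c < d < e < f < g < h < i and write every simplex with vertices in increasing order. Then dim K = 2 and the simplices of K are:

  0-simplices (9): a, b, c, d, e, f, g, h, i
  1-simplices (27): ab, ac, ae, ag, ah, ai, bc, bd, be, bf, bi, cd, ce, cf, ch, de, dg, dh, di, ef, eg, fg, fh, fi, gh, gi, hi
  2-simplices (18): abc, abi, ace, aeg, agh, ahi, bcd, bde, bef, bfi, cdh, cef, cfh, deg, dgi, dhi, fgh, fgi

so the chain groups are C_0 ≅ Z^9, C_1 ≅ Z^27, C_2 ≅ Z^18.

Boundary ∂_1: C_1 → C_0 maps an edge to its endpoints' difference, ∂[p,q] = q − p. For instance
  ∂gi = i − g.
The resulting 9×27 matrix has rank 8, and its Smith normal form has invariant factors (1,1,1,1,1,1,1,1).

∂_2: C_2 → C_1 acts by ∂[p,q,r] = [q,r] − [p,r] + [p,q]. For instance
  ∂ahi = hi − ai + ah,
  ∂fgi = gi − fi + fg.
As a 27×18 matrix over Z this has rank 18, with invariant factors (1,1,1,1,1,1,1,1,1,1,1,1,1,1,1,1,1,2).

From H_k ≅ ker(∂_k) / im(∂_{k+1}) we obtain:

  H_2: rank ker ∂_2 − rank ∂_3 = (18 − 18) − 0 = 0, and there is no ∂_3, so H_2 ≅ 0.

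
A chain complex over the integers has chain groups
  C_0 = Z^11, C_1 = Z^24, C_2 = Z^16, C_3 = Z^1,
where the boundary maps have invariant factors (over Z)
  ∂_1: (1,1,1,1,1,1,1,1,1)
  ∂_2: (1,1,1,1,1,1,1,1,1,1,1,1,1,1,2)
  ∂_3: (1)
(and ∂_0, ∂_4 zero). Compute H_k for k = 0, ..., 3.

H_0 ≅ Z^2,  H_1 ≅ Z/2Z,  H_2 = 0,  H_3 = 0.

H_0: b_0 = 11 − 0 − 9 = 2; torsion from ∂_1 factors > 1: none. So H_0 ≅ Z^2.
H_1: b_1 = 24 − 9 − 15 = 0; torsion from ∂_2 factors > 1: [2]. So H_1 ≅ Z/2Z.
H_2: b_2 = 16 − 15 − 1 = 0; torsion from ∂_3 factors > 1: none. So H_2 ≅ 0.
H_3: b_3 = 1 − 1 − 0 = 0; torsion from ∂_4 factors > 1: none. So H_3 ≅ 0.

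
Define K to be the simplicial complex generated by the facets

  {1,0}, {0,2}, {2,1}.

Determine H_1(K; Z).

H_1 = Z.

Fix the vertex order 0 < 1 < 2 and write every simplex with vertices in increasing order. Then dim K = 1 and the simplices of K are:

  0-simplices (3): [0], [1], [2]
  1-simplices (3): [0,1], [0,2], [1,2]

Hence C_0 ≅ Z^3, C_1 ≅ Z^3.

Boundary ∂_1: C_1 → C_0 sends each edge [p,q] (with p < q) to q − p. For instance
  ∂[1,2] = [2] − [1].
This gives a 3×3 integer matrix of rank 2; reducing to Smith normal form yields diagonal entries (1,1).

Computing H_k = (kernel of ∂_k) / (image of ∂_{k+1}):

  H_1: rank ker ∂_1 − rank ∂_2 = (3 − 2) − 0 = 1, and there is no ∂_2, so H_1 = Z.

(K is a triangulation of the circle S^1.)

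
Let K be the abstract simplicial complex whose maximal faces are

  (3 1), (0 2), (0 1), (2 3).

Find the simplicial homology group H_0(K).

Fix the vertex order 0 < 1 < 2 < 3 and write every simplex with vertices in increasing order. Then dim K = 1 and the simplices of K are:

  0-simplices (4): [0], [1], [2], [3]
  1-simplices (4): [0,1], [0,2], [1,3], [2,3]

so the chain groups are C_0 ≅ Z^4, C_1 ≅ Z^4.

Boundary ∂_1: C_1 → C_0 maps an edge to its endpoints' difference, ∂[p,q] = q − p. For instance
  ∂[2,3] = [3] − [2].
The resulting 4×4 matrix has rank 3, and its Smith normal form has invariant factors (1,1,1).

From H_k ≅ ker(∂_k) / im(∂_{k+1}) we obtain:

  H_0: rank C_0 − rank ∂_1 = 4 − 3 = 1, and the invariant factors of ∂_1 are all 1, so H_0 ≅ Z.

H_0 ≅ Z.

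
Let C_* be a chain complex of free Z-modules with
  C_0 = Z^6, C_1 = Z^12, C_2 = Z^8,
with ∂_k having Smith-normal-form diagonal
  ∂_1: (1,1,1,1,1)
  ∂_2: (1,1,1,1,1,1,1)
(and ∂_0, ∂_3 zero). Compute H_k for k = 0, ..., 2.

H_0 ≅ Z,  H_1 = 0,  H_2 ≅ Z.

H_0: b_0 = 6 − 0 − 5 = 1; torsion from ∂_1 factors > 1: none. So H_0 ≅ Z.
H_1: b_1 = 12 − 5 − 7 = 0; torsion from ∂_2 factors > 1: none. So H_1 ≅ 0.
H_2: b_2 = 8 − 7 − 0 = 1; torsion from ∂_3 factors > 1: none. So H_2 ≅ Z.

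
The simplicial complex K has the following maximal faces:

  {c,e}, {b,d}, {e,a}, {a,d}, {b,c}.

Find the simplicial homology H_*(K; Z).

Order the vertices as a < b < c < d < e. Listing each simplex with vertices in this order, K has dimension 1 with simplices:

  0-simplices (5): a, b, c, d, e
  1-simplices (5): ad, ae, bc, bd, ce

Hence C_0 ≅ Z^5, C_1 ≅ Z^5.

∂_1: C_1 → C_0 is given by ∂[p,q] = [q] − [p].
This gives a 5×5 integer matrix of rank 4; reducing to Smith normal form yields diagonal entries (1,1,1,1).

Computing H_k = (kernel of ∂_k) / (image of ∂_{k+1}):

  H_0: rank C_0 − rank ∂_1 = 5 − 4 = 1, and the invariant factors of ∂_1 are all 1, so H_0 = Z.
  H_1: rank ker ∂_1 − rank ∂_2 = (5 − 4) − 0 = 1, and there is no ∂_2, so H_1 = Z.

H_0 ≅ Z,  H_1 ≅ Z.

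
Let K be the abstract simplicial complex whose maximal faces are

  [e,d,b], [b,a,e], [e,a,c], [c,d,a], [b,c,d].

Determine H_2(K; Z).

Fix the vertex order a < b < c < d < e and write every simplex with vertices in increasing order. Then dim K = 2 and the simplices of K are:

  0-simplices (5): a, b, c, d, e
  1-simplices (10): ab, ac, ad, ae, bc, bd, be, cd, ce, de
  2-simplices (5): abe, acd, ace, bcd, bde

giving chain groups C_0 ≅ Z^5, C_1 ≅ Z^10, C_2 ≅ Z^5.

The boundary map ∂_1: C_1 → C_0 is given by ∂[p,q] = [q] − [p]. For instance
  ∂ae = e − a.
The resulting 5×10 matrix has rank 4, and its Smith normal form has invariant factors (1,1,1,1).

The boundary map ∂_2: C_2 → C_1 acts by ∂[p,q,r] = [q,r] − [p,r] + [p,q]. For instance
  ∂acd = cd − ad + ac,
  ∂ace = ce − ae + ac.
As a 10×5 matrix over Z this has rank 5, with invariant factors (1,1,1,1,1).

From H_k ≅ ker(∂_k) / im(∂_{k+1}) we obtain:

  H_2: rank ker ∂_2 − rank ∂_3 = (5 − 5) − 0 = 0, and there is no ∂_3, so H_2 ≅ 0.

(K is a triangulation of the Möbius band.)

H_2 = 0.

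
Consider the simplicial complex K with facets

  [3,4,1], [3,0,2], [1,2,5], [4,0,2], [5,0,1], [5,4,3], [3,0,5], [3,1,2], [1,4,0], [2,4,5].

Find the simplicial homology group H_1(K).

H_1 = Z_2.

Fix the vertex order 0 < 1 < 2 < 3 < 4 < 5 and write every simplex with vertices in increasing order. Then dim K = 2 and the simplices of K are:

  0-simplices (6): [0], [1], [2], [3], [4], [5]
  1-simplices (15): [0,1], [0,2], [0,3], [0,4], [0,5], [1,2], [1,3], [1,4], [1,5], [2,3], [2,4], [2,5], [3,4], [3,5], [4,5]
  2-simplices (10): [0,1,4], [0,1,5], [0,2,3], [0,2,4], [0,3,5], [1,2,3], [1,2,5], [1,3,4], [2,4,5], [3,4,5]

Hence C_0 ≅ Z^6, C_1 ≅ Z^15, C_2 ≅ Z^10.

∂_1: C_1 → C_0 is given by ∂[p,q] = [q] − [p]. For instance
  ∂[0,2] = [2] − [0].
This gives a 6×15 integer matrix of rank 5; reducing to Smith normal form yields diagonal entries (1,1,1,1,1).

The boundary map ∂_2: C_2 → C_1 maps a triangle to the signed sum of its edges. For instance
  ∂[1,2,3] = [2,3] − [1,3] + [1,2],
  ∂[0,2,4] = [2,4] − [0,4] + [0,2].
This gives a 15×10 integer matrix of rank 10; reducing to Smith normal form yields diagonal entries (1,1,1,1,1,1,1,1,1,2).

Now H_k = ker ∂_k / im ∂_{k+1}, so:

  H_1: rank ker ∂_1 − rank ∂_2 = (15 − 5) − 10 = 0, and ∂_2 has invariant factor 2 > 1, so H_1 ≅ Z_2.

(K is a triangulation of the real projective plane RP^2.)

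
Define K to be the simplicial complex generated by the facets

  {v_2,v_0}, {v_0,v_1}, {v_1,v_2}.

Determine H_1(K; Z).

H_1 ≅ Z.

Order the vertices as v_0 < v_1 < v_2. Listing each simplex with vertices in this order, K has dimension 1 with simplices:

  0-simplices (3): [v_0], [v_1], [v_2]
  1-simplices (3): [v_0,v_1], [v_0,v_2], [v_1,v_2]

so the chain groups are C_0 ≅ Z^3, C_1 ≅ Z^3.

The boundary map ∂_1: C_1 → C_0 maps an edge to its endpoints' difference, ∂[p,q] = q − p. For instance
  ∂[v_1,v_2] = [v_2] − [v_1].
As a 3×3 matrix over Z this has rank 2, with invariant factors (1,1).

Reading off H_k = ker ∂_k / im ∂_{k+1}:

  H_1: rank ker ∂_1 − rank ∂_2 = (3 − 2) − 0 = 1, and there is no ∂_2, so H_1 = Z.

(K is a triangulation of the circle S^1.)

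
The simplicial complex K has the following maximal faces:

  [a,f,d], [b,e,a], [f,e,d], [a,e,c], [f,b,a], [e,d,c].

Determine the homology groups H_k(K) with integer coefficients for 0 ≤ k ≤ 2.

K has 6 vertices, 12 edges, 6 triangles.
rank ∂_0 = 0, rank ∂_1 = 5 ⇒ b_0 = 6 − 0 − 5 = 1; all invariant factors of ∂_1 are 1 so no torsion. So H_0 ≅ Z.
rank ∂_1 = 5, rank ∂_2 = 6 ⇒ b_1 = 12 − 5 − 6 = 1; all invariant factors of ∂_2 are 1 so no torsion. So H_1 ≅ Z.
rank ∂_2 = 6, rank ∂_3 = 0 ⇒ b_2 = 6 − 6 − 0 = 0. So H_2 ≅ 0.

H_0 ≅ Z,  H_1 ≅ Z,  H_2 = 0.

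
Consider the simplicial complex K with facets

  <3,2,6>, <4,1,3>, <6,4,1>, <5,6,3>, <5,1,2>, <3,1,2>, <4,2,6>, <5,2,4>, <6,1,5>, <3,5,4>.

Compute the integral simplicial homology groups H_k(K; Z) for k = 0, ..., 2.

Fix the vertex order 1 < 2 < 3 < 4 < 5 < 6 and write every simplex with vertices in increasing order. Then dim K = 2 and the simplices of K are:

  0-simplices (6): [1], [2], [3], [4], [5], [6]
  1-simplices (15): [1,2], [1,3], [1,4], [1,5], [1,6], [2,3], [2,4], [2,5], [2,6], [3,4], [3,5], [3,6], [4,5], [4,6], [5,6]
  2-simplices (10): [1,2,3], [1,2,5], [1,3,4], [1,4,6], [1,5,6], [2,3,6], [2,4,5], [2,4,6], [3,4,5], [3,5,6]

giving chain groups C_0 ≅ Z^6, C_1 ≅ Z^15, C_2 ≅ Z^10.

∂_1: C_1 → C_0 sends each edge [p,q] (with p < q) to q − p.
As a 6×15 matrix over Z this has rank 5, with invariant factors (1,1,1,1,1).

The boundary map ∂_2: C_2 → C_1 maps a triangle to the signed sum of its edges. For instance
  ∂[2,4,5] = [4,5] − [2,5] + [2,4],
  ∂[3,5,6] = [5,6] − [3,6] + [3,5].
This gives a 15×10 integer matrix of rank 10; reducing to Smith normal form yields diagonal entries (1,1,1,1,1,1,1,1,1,2).

Now H_k = ker ∂_k / im ∂_{k+1}, so:

  H_0: rank C_0 − rank ∂_1 = 6 − 5 = 1, and the invariant factors of ∂_1 are all 1, so H_0 ≅ Z.
  H_1: rank ker ∂_1 − rank ∂_2 = (15 − 5) − 10 = 0, and ∂_2 has invariant factor 2 > 1, so H_1 ≅ Z/2.
  H_2: rank ker ∂_2 − rank ∂_3 = (10 − 10) − 0 = 0, and there is no ∂_3, so H_2 ≅ 0.

(K is a triangulation of the real projective plane RP^2.)

H_0 ≅ Z,  H_1 ≅ Z/2,  H_2 = 0.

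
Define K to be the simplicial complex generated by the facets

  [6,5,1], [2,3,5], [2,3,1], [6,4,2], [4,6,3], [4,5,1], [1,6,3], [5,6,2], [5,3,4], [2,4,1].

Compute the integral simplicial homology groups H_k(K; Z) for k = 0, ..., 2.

H_0 = Z,  H_1 = Z/2,  H_2 = 0.

We work with the vertex ordering 1 < 2 < 3 < 4 < 5 < 6. The simplices of K, each written with vertices in increasing order, are:

  0-simplices (6): [1], [2], [3], [4], [5], [6]
  1-simplices (15): [1,2], [1,3], [1,4], [1,5], [1,6], [2,3], [2,4], [2,5], [2,6], [3,4], [3,5], [3,6], [4,5], [4,6], [5,6]
  2-simplices (10): [1,2,3], [1,2,4], [1,3,6], [1,4,5], [1,5,6], [2,3,5], [2,4,6], [2,5,6], [3,4,5], [3,4,6]

Hence C_0 ≅ Z^6, C_1 ≅ Z^15, C_2 ≅ Z^10.

∂_1: C_1 → C_0 sends each edge [p,q] (with p < q) to q − p.
As a 6×15 matrix over Z this has rank 5, with invariant factors (1,1,1,1,1).

∂_2: C_2 → C_1 sends each 2-simplex [p,q,r] to [q,r] − [p,r] + [p,q]. For instance
  ∂[1,4,5] = [4,5] − [1,5] + [1,4],
  ∂[1,2,4] = [2,4] − [1,4] + [1,2].
The resulting 15×10 matrix has rank 10, and its Smith normal form has invariant factors (1,1,1,1,1,1,1,1,1,2).

From H_k ≅ ker(∂_k) / im(∂_{k+1}) we obtain:

  H_0: rank C_0 − rank ∂_1 = 6 − 5 = 1, and the invariant factors of ∂_1 are all 1, so H_0 ≅ Z.
  H_1: rank ker ∂_1 − rank ∂_2 = (15 − 5) − 10 = 0, and ∂_2 has invariant factor 2 > 1, so H_1 ≅ Z/2.
  H_2: rank ker ∂_2 − rank ∂_3 = (10 − 10) − 0 = 0, and there is no ∂_3, so H_2 ≅ 0.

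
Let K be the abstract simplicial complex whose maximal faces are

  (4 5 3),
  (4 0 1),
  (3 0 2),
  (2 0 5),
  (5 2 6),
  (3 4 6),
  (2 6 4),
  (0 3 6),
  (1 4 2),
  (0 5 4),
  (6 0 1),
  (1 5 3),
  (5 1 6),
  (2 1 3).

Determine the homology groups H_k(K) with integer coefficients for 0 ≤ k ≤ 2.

H_0 ≅ Z,  H_1 ≅ Z^2,  H_2 ≅ Z.

Take the total order 0 < 1 < 2 < 3 < 4 < 5 < 6 on the vertex set. Then K (dimension 2) consists of the simplices:

  0-simplices (7): [0], [1], [2], [3], [4], [5], [6]
  1-simplices (21): [0,1], [0,2], [0,3], [0,4], [0,5], [0,6], [1,2], [1,3], [1,4], [1,5], [1,6], [2,3], [2,4], [2,5], [2,6], [3,4], [3,5], [3,6], [4,5], [4,6], [5,6]
  2-simplices (14): [0,1,4], [0,1,6], [0,2,3], [0,2,5], [0,3,6], [0,4,5], [1,2,3], [1,2,4], [1,3,5], [1,5,6], [2,4,6], [2,5,6], [3,4,5], [3,4,6]

so the chain groups are C_0 ≅ Z^7, C_1 ≅ Z^21, C_2 ≅ Z^14.

The boundary map ∂_1: C_1 → C_0 sends each edge [p,q] (with p < q) to q − p.
The 7×21 boundary matrix has rank 6 and Smith normal form diag(1,1,1,1,1,1).

Boundary ∂_2: C_2 → C_1 acts by ∂[p,q,r] = [q,r] − [p,r] + [p,q]. For instance
  ∂[1,2,3] = [2,3] − [1,3] + [1,2],
  ∂[2,4,6] = [4,6] − [2,6] + [2,4].
This gives a 21×14 integer matrix of rank 13; reducing to Smith normal form yields diagonal entries (1,1,1,1,1,1,1,1,1,1,1,1,1).

Computing H_k = (kernel of ∂_k) / (image of ∂_{k+1}):

  H_0: rank C_0 − rank ∂_1 = 7 − 6 = 1, and the invariant factors of ∂_1 are all 1, so H_0 = Z.
  H_1: rank ker ∂_1 − rank ∂_2 = (21 − 6) − 13 = 2, and the invariant factors of ∂_2 are all 1, so H_1 = Z^2.
  H_2: rank ker ∂_2 − rank ∂_3 = (14 − 13) − 0 = 1, and there is no ∂_3, so H_2 = Z.

As a check, the Euler characteristic is 7 − 21 + 14 = 0, which agrees with 1 − 2 + 1 = 0.
(K is a triangulation of the torus T^2.)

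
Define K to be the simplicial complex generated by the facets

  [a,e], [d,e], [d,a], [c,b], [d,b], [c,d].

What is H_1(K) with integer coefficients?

H_1 = Z^2.

We work with the vertex ordering a < b < c < d < e. The simplices of K, each written with vertices in increasing order, are:

  0-simplices (5): a, b, c, d, e
  1-simplices (6): ad, ae, bc, bd, cd, de

so the chain groups are C_0 ≅ Z^5, C_1 ≅ Z^6.

The boundary map ∂_1: C_1 → C_0 maps an edge to its endpoints' difference, ∂[p,q] = q − p.
The resulting 5×6 matrix has rank 4, and its Smith normal form has invariant factors (1,1,1,1).

Now H_k = ker ∂_k / im ∂_{k+1}, so:

  H_1: rank ker ∂_1 − rank ∂_2 = (6 − 4) − 0 = 2, and there is no ∂_2, so H_1 ≅ Z^2.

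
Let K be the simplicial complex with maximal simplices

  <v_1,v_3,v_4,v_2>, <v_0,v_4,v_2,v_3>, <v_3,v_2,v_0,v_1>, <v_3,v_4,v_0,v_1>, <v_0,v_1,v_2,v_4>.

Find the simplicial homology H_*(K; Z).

H_0 ≅ Z,  H_1 = 0,  H_2 = 0,  H_3 ≅ Z.

Order the vertices as v_0 < v_1 < v_2 < v_3 < v_4. Listing each simplex with vertices in this order, K has dimension 3 with simplices:

  0-simplices (5): [v_0], [v_1], [v_2], [v_3], [v_4]
  1-simplices (10): [v_0,v_1], [v_0,v_2], [v_0,v_3], [v_0,v_4], [v_1,v_2], [v_1,v_3], [v_1,v_4], [v_2,v_3], [v_2,v_4], [v_3,v_4]
  2-simplices (10): [v_0,v_1,v_2], [v_0,v_1,v_3], [v_0,v_1,v_4], [v_0,v_2,v_3], [v_0,v_2,v_4], [v_0,v_3,v_4], [v_1,v_2,v_3], [v_1,v_2,v_4], [v_1,v_3,v_4], [v_2,v_3,v_4]
  3-simplices (5): [v_0,v_1,v_2,v_3], [v_0,v_1,v_2,v_4], [v_0,v_1,v_3,v_4], [v_0,v_2,v_3,v_4], [v_1,v_2,v_3,v_4]

Hence C_0 ≅ Z^5, C_1 ≅ Z^10, C_2 ≅ Z^10, C_3 ≅ Z^5.

Boundary ∂_1: C_1 → C_0 maps an edge to its endpoints' difference, ∂[p,q] = q − p.
The 5×10 boundary matrix has rank 4 and Smith normal form diag(1,1,1,1).

Boundary ∂_2: C_2 → C_1 maps a triangle to the signed sum of its edges. For instance
  ∂[v_2,v_3,v_4] = [v_3,v_4] − [v_2,v_4] + [v_2,v_3],
  ∂[v_0,v_1,v_2] = [v_1,v_2] − [v_0,v_2] + [v_0,v_1].
The 10×10 boundary matrix has rank 6 and Smith normal form diag(1,1,1,1,1,1).

∂_3: C_3 → C_2 sends each 3-simplex σ to the alternating sum Σ_i (−1)^i (σ with its i-th vertex removed). For instance
  ∂[v_0,v_1,v_2,v_4] = [v_1,v_2,v_4] − [v_0,v_2,v_4] + [v_0,v_1,v_4] − [v_0,v_1,v_2],
  ∂[v_0,v_1,v_2,v_3] = [v_1,v_2,v_3] − [v_0,v_2,v_3] + [v_0,v_1,v_3] − [v_0,v_1,v_2].
The resulting 10×5 matrix has rank 4, and its Smith normal form has invariant factors (1,1,1,1).

Reading off H_k = ker ∂_k / im ∂_{k+1}:

  H_0: rank C_0 − rank ∂_1 = 5 − 4 = 1, and the invariant factors of ∂_1 are all 1, so H_0 ≅ Z.
  H_1: rank ker ∂_1 − rank ∂_2 = (10 − 4) − 6 = 0, and the invariant factors of ∂_2 are all 1, so H_1 ≅ 0.
  H_2: rank ker ∂_2 − rank ∂_3 = (10 − 6) − 4 = 0, and the invariant factors of ∂_3 are all 1, so H_2 ≅ 0.
  H_3: rank ker ∂_3 − rank ∂_4 = (5 − 4) − 0 = 1, and there is no ∂_4, so H_3 ≅ Z.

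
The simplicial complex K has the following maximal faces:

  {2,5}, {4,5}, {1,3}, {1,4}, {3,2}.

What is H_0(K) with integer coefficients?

Take the total order 1 < 2 < 3 < 4 < 5 on the vertex set. Then K (dimension 1) consists of the simplices:

  0-simplices (5): [1], [2], [3], [4], [5]
  1-simplices (5): [1,3], [1,4], [2,3], [2,5], [4,5]

so the chain groups are C_0 ≅ Z^5, C_1 ≅ Z^5.

∂_1: C_1 → C_0 is given by ∂[p,q] = [q] − [p]. For instance
  ∂[1,4] = [4] − [1].
As a 5×5 matrix over Z this has rank 4, with invariant factors (1,1,1,1).

Reading off H_k = ker ∂_k / im ∂_{k+1}:

  H_0: rank C_0 − rank ∂_1 = 5 − 4 = 1, and the invariant factors of ∂_1 are all 1, so H_0 = Z.

H_0 = Z.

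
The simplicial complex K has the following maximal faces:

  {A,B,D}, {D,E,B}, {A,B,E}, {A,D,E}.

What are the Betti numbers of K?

b_0 = 1, b_1 = 0, b_2 = 1.

Fix the vertex order A < B < D < E and write every simplex with vertices in increasing order. Then dim K = 2 and the simplices of K are:

  0-simplices (4): A, B, D, E
  1-simplices (6): AB, AD, AE, BD, BE, DE
  2-simplices (4): ABD, ABE, ADE, BDE

Hence C_0 ≅ Z^4, C_1 ≅ Z^6, C_2 ≅ Z^4.

Boundary ∂_1: C_1 → C_0 sends each edge [p,q] (with p < q) to q − p. For instance
  ∂AD = D − A.
The 4×6 boundary matrix has rank 3 and Smith normal form diag(1,1,1).

The boundary map ∂_2: C_2 → C_1 acts by ∂[p,q,r] = [q,r] − [p,r] + [p,q]. For instance
  ∂BDE = DE − BE + BD,
  ∂ABD = BD − AD + AB.
As a 6×4 matrix over Z this has rank 3, with invariant factors (1,1,1).

Now H_k = ker ∂_k / im ∂_{k+1}, so:

  H_0: rank C_0 − rank ∂_1 = 4 − 3 = 1, and the invariant factors of ∂_1 are all 1, so H_0 ≅ Z.
  H_1: rank ker ∂_1 − rank ∂_2 = (6 − 3) − 3 = 0, and the invariant factors of ∂_2 are all 1, so H_1 ≅ 0.
  H_2: rank ker ∂_2 − rank ∂_3 = (4 − 3) − 0 = 1, and there is no ∂_3, so H_2 ≅ Z.

Hence the Betti numbers are b_0 = 1, b_1 = 0, b_2 = 1.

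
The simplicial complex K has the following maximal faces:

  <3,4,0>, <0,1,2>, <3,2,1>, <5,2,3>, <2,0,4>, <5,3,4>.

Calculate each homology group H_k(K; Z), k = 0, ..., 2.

H_0 = Z,  H_1 = Z,  H_2 = 0.

We work with the vertex ordering 0 < 1 < 2 < 3 < 4 < 5. The simplices of K, each written with vertices in increasing order, are:

  0-simplices (6): [0], [1], [2], [3], [4], [5]
  1-simplices (12): [0,1], [0,2], [0,3], [0,4], [1,2], [1,3], [2,3], [2,4], [2,5], [3,4], [3,5], [4,5]
  2-simplices (6): [0,1,2], [0,2,4], [0,3,4], [1,2,3], [2,3,5], [3,4,5]

giving chain groups C_0 ≅ Z^6, C_1 ≅ Z^12, C_2 ≅ Z^6.

The boundary map ∂_1: C_1 → C_0 is given by ∂[p,q] = [q] − [p].
This gives a 6×12 integer matrix of rank 5; reducing to Smith normal form yields diagonal entries (1,1,1,1,1).

The boundary map ∂_2: C_2 → C_1 sends each 2-simplex [p,q,r] to [q,r] − [p,r] + [p,q]. For instance
  ∂[0,1,2] = [1,2] − [0,2] + [0,1],
  ∂[3,4,5] = [4,5] − [3,5] + [3,4].
The 12×6 boundary matrix has rank 6 and Smith normal form diag(1,1,1,1,1,1).

Now H_k = ker ∂_k / im ∂_{k+1}, so:

  H_0: rank C_0 − rank ∂_1 = 6 − 5 = 1, and the invariant factors of ∂_1 are all 1, so H_0 = Z.
  H_1: rank ker ∂_1 − rank ∂_2 = (12 − 5) − 6 = 1, and the invariant factors of ∂_2 are all 1, so H_1 = Z.
  H_2: rank ker ∂_2 − rank ∂_3 = (6 − 6) − 0 = 0, and there is no ∂_3, so H_2 = 0.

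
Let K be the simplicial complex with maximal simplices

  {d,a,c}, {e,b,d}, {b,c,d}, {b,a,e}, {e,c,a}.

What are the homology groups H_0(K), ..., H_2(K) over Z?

Take the total order a < b < c < d < e on the vertex set. Then K (dimension 2) consists of the simplices:

  0-simplices (5): a, b, c, d, e
  1-simplices (10): ab, ac, ad, ae, bc, bd, be, cd, ce, de
  2-simplices (5): abe, acd, ace, bcd, bde

so the chain groups are C_0 ≅ Z^5, C_1 ≅ Z^10, C_2 ≅ Z^5.

Boundary ∂_1: C_1 → C_0 sends each edge [p,q] (with p < q) to q − p. For instance
  ∂ce = e − c.
This gives a 5×10 integer matrix of rank 4; reducing to Smith normal form yields diagonal entries (1,1,1,1).

The boundary map ∂_2: C_2 → C_1 maps a triangle to the signed sum of its edges. For instance
  ∂bde = de − be + bd,
  ∂bcd = cd − bd + bc.
The resulting 10×5 matrix has rank 5, and its Smith normal form has invariant factors (1,1,1,1,1).

From H_k ≅ ker(∂_k) / im(∂_{k+1}) we obtain:

  H_0: rank C_0 − rank ∂_1 = 5 − 4 = 1, and the invariant factors of ∂_1 are all 1, so H_0 ≅ Z.
  H_1: rank ker ∂_1 − rank ∂_2 = (10 − 4) − 5 = 1, and the invariant factors of ∂_2 are all 1, so H_1 ≅ Z.
  H_2: rank ker ∂_2 − rank ∂_3 = (5 − 5) − 0 = 0, and there is no ∂_3, so H_2 ≅ 0.

H_0 ≅ Z,  H_1 ≅ Z,  H_2 = 0.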